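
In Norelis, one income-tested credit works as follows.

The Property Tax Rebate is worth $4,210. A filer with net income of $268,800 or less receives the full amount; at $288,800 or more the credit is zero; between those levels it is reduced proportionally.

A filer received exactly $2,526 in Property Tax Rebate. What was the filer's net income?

$276,800

$2,526 is 2,526/4,210 of the full $4,210, so 1,684/4,210 of the $20,000 range has been used: income = $268,800 + $20,000 × 1,684/4,210 = $276,800.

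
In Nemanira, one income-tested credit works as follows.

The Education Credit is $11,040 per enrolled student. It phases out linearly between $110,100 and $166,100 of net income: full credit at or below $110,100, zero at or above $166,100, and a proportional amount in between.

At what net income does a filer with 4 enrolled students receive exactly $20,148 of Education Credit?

Full credit = 4 × $11,040 = $44,160.
$20,148 is 20,148/44,160 of the full $44,160, so 24,012/44,160 of the $56,000 range has been used: income = $110,100 + $56,000 × 24,012/44,160 = $140,550.

$140,550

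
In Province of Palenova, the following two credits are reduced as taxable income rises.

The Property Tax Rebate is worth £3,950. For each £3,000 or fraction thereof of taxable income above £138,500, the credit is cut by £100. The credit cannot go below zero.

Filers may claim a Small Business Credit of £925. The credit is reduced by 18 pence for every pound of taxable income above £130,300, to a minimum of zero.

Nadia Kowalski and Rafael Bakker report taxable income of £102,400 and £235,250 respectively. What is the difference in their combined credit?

Nadia (£102,400): Property Tax Rebate: £102,400 is at or below the £138,500 threshold, so the full £3,950 applies. Small Business Credit: £102,400 is at or below the £130,300 threshold, so the full £925 applies. total £3,950 + £925 = £4,875
Rafael (£235,250): Property Tax Rebate: income exceeds £138,500 by £96,750, which is 33 full-or-partial £3,000 increments; reduction = 33 × £100 = £3,300, leaving £650. Small Business Credit: 18% of the £104,950 excess over £130,300 is £18,891 ≥ base, so the credit is £0. total £650 + £0 = £650
Difference: |£4,875 − £650| = £4,225.

£4,225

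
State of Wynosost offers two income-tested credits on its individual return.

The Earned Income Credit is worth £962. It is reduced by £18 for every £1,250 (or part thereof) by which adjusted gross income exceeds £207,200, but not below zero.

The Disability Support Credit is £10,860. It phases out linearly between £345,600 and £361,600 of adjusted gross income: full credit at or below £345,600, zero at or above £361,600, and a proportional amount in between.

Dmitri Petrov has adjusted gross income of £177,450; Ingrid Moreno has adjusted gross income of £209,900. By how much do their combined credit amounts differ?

£54

Dmitri (£177,450): Earned Income Credit: £177,450 is at or below the £207,200 threshold, so the full £962 applies. Disability Support Credit: £177,450 is at or below the £345,600 threshold, so the full £10,860 applies. total £962 + £10,860 = £11,822
Ingrid (£209,900): Earned Income Credit: income exceeds £207,200 by £2,700, which is 3 full-or-partial £1,250 increments; reduction = 3 × £18 = £54, leaving £908. Disability Support Credit: £209,900 is at or below the £345,600 threshold, so the full £10,860 applies. total £908 + £10,860 = £11,768
Difference: |£11,822 − £11,768| = £54.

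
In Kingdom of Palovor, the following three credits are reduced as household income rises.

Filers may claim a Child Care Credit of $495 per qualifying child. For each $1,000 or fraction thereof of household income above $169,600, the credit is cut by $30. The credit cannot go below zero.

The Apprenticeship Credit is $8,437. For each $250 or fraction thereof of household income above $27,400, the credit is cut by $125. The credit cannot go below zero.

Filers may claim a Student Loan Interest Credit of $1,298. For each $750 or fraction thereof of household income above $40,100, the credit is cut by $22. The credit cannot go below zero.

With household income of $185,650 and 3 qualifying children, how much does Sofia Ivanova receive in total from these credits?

$975

Child Care Credit: base = 3 × $495 = $1,485. income exceeds $169,600 by $16,050, which is 17 full-or-partial $1,000 increments; reduction = 17 × $30 = $510, leaving $975.
Apprenticeship Credit: income exceeds $27,400 by $158,250 → 633 increments × $125 = $79,125 ≥ base, so the credit is $0.
Student Loan Interest Credit: income exceeds $40,100 by $145,550 → 195 increments × $22 = $4,290 ≥ base, so the credit is $0.
Total: $975 + $0 + $0 = $975.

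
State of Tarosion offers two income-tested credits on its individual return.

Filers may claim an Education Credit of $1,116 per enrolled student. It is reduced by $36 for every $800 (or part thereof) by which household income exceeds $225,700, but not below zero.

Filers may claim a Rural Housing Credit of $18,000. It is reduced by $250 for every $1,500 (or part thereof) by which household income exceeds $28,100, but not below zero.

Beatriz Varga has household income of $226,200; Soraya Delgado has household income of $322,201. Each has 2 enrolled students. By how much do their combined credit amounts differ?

Beatriz ($226,200): Education Credit: base = 2 × $1,116 = $2,232. income exceeds $225,700 by $500, which is 1 full-or-partial $800 increment; reduction = 1 × $36 = $36, leaving $2,196. Rural Housing Credit: income exceeds $28,100 by $198,100 → 133 increments × $250 = $33,250 ≥ base, so the credit is $0. total $2,196 + $0 = $2,196
Soraya ($322,201): Education Credit: base = 2 × $1,116 = $2,232. income exceeds $225,700 by $96,501 → 121 increments × $36 = $4,356 ≥ base, so the credit is $0. Rural Housing Credit: income exceeds $28,100 by $294,101 → 197 increments × $250 = $49,250 ≥ base, so the credit is $0. total $0 + $0 = $0
Difference: |$2,196 − $0| = $2,196.

$2,196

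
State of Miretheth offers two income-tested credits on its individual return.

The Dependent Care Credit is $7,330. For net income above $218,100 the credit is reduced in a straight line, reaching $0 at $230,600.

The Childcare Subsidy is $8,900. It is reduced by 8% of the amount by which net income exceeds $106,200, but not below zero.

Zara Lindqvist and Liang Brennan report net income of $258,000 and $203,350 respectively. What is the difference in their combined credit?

$8,458

Zara ($258,000): Dependent Care Credit: $258,000 is at or above $230,600, so the credit is $0. Childcare Subsidy: 8% of the $151,800 excess over $106,200 is $12,144 ≥ base, so the credit is $0. total $0 + $0 = $0
Liang ($203,350): Dependent Care Credit: $203,350 is at or below the $218,100 threshold, so the full $7,330 applies. Childcare Subsidy: 8% of the $97,150 excess over $106,200 is $7,772; credit = $8,900 − $7,772 = $1,128. total $7,330 + $1,128 = $8,458
Difference: |$0 − $8,458| = $8,458.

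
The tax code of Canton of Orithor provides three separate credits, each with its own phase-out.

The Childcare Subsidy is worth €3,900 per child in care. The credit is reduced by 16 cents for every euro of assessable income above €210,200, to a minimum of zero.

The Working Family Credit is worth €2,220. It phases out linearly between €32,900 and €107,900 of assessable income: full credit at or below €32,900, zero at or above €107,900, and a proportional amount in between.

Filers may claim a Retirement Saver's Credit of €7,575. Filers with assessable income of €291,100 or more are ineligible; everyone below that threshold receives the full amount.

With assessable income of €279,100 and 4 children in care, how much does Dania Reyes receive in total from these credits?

Childcare Subsidy: base = 4 × €3,900 = €15,600. 16% of the €68,900 excess over €210,200 is €11,024; credit = €15,600 − €11,024 = €4,576.
Working Family Credit: €279,100 is at or above €107,900, so the credit is €0.
Retirement Saver's Credit: €279,100 is below the €291,100 cutoff, so the full €7,575 applies.
Total: €4,576 + €0 + €7,575 = €12,151.

€12,151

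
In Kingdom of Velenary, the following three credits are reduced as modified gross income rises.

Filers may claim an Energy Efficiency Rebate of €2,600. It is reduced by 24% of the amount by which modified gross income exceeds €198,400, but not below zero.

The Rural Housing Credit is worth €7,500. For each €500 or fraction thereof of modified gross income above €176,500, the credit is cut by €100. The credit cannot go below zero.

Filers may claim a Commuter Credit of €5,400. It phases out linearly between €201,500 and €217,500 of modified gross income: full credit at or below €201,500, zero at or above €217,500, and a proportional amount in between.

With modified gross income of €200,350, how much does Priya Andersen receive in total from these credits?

€10,232

Energy Efficiency Rebate: 24% of the €1,950 excess over €198,400 is €468; credit = €2,600 − €468 = €2,132.
Rural Housing Credit: income exceeds €176,500 by €23,850, which is 48 full-or-partial €500 increments; reduction = 48 × €100 = €4,800, leaving €2,700.
Commuter Credit: €200,350 is at or below the €201,500 threshold, so the full €5,400 applies.
Total: €2,132 + €2,700 + €5,400 = €10,232.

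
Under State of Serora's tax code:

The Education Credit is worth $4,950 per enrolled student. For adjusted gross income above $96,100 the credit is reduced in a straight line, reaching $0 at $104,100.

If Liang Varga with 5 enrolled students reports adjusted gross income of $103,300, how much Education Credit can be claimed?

Education Credit: base = 5 × $4,950 = $24,750. $103,300 is $7,200 into a $8,000 phase-out range, leaving 800/8,000 of the credit: $24,750 × 800/8,000 = $2,475.

$2,475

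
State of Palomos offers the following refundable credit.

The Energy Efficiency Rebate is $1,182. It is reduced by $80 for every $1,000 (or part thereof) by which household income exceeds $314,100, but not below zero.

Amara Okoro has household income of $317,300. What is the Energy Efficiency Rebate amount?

Energy Efficiency Rebate: income exceeds $314,100 by $3,200, which is 4 full-or-partial $1,000 increments; reduction = 4 × $80 = $320, leaving $862.

$862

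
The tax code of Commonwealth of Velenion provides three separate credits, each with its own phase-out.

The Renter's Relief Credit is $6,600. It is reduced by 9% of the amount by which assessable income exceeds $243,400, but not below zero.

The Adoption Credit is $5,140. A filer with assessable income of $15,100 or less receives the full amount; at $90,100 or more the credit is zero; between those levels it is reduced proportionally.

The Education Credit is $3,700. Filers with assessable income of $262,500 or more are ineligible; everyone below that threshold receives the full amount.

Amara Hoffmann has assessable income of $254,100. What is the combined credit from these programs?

Renter's Relief Credit: 9% of the $10,700 excess over $243,400 is $963; credit = $6,600 − $963 = $5,637.
Adoption Credit: $254,100 is at or above $90,100, so the credit is $0.
Education Credit: $254,100 is below the $262,500 cutoff, so the full $3,700 applies.
Total: $5,637 + $0 + $3,700 = $9,337.

$9,337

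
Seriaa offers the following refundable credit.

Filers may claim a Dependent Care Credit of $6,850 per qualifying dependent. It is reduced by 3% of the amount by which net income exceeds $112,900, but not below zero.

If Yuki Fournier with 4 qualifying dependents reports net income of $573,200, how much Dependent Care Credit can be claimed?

$13,591

Dependent Care Credit: base = 4 × $6,850 = $27,400. 3% of the $460,300 excess over $112,900 is $13,809; credit = $27,400 − $13,809 = $13,591.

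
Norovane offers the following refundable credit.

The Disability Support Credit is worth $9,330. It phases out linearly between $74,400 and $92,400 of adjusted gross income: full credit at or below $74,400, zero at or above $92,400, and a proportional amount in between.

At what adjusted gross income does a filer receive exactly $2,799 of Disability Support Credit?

$87,000

$2,799 is 2,799/9,330 of the full $9,330, so 6,531/9,330 of the $18,000 range has been used: income = $74,400 + $18,000 × 6,531/9,330 = $87,000.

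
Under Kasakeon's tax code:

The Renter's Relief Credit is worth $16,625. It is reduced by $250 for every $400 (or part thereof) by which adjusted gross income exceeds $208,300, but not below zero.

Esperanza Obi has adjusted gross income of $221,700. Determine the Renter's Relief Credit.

Renter's Relief Credit: income exceeds $208,300 by $13,400, which is 34 full-or-partial $400 increments; reduction = 34 × $250 = $8,500, leaving $8,125.

$8,125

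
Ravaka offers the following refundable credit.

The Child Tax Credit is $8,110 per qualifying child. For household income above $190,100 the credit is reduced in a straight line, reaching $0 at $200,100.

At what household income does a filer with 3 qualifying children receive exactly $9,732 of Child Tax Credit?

$196,100

Full credit = 3 × $8,110 = $24,330.
$9,732 is 9,732/24,330 of the full $24,330, so 14,598/24,330 of the $10,000 range has been used: income = $190,100 + $10,000 × 14,598/24,330 = $196,100.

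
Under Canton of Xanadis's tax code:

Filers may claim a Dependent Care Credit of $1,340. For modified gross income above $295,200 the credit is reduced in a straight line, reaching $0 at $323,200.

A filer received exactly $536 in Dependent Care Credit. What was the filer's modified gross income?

$536 is 536/1,340 of the full $1,340, so 804/1,340 of the $28,000 range has been used: income = $295,200 + $28,000 × 804/1,340 = $312,000.

$312,000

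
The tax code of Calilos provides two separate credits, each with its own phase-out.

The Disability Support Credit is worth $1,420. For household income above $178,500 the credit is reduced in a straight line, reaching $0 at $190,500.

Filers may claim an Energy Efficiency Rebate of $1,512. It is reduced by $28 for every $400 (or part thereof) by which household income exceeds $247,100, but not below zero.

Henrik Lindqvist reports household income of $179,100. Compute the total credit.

Disability Support Credit: $179,100 is $600 into a $12,000 phase-out range, leaving 11,400/12,000 of the credit: $1,420 × 11,400/12,000 = $1,349.
Energy Efficiency Rebate: $179,100 is at or below the $247,100 threshold, so the full $1,512 applies.
Total: $1,349 + $1,512 = $2,861.

$2,861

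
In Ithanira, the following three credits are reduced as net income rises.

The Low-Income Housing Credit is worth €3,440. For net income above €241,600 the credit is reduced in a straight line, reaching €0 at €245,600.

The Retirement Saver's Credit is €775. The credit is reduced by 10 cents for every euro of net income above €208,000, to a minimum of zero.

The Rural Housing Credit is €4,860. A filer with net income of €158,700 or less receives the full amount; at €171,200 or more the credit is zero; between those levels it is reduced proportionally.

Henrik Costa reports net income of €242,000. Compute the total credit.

Low-Income Housing Credit: €242,000 is €400 into a €4,000 phase-out range, leaving 3,600/4,000 of the credit: €3,440 × 3,600/4,000 = €3,096.
Retirement Saver's Credit: 10% of the €34,000 excess over €208,000 is €3,400 ≥ base, so the credit is €0.
Rural Housing Credit: €242,000 is at or above €171,200, so the credit is €0.
Total: €3,096 + €0 + €0 = €3,096.

€3,096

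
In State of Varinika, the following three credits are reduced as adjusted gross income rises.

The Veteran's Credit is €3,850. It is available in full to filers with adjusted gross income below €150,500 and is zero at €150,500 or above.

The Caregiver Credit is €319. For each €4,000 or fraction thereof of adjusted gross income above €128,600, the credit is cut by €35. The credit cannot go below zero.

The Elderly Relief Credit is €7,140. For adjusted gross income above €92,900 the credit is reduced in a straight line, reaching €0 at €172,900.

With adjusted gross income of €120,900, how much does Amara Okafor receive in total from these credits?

€8,810

Veteran's Credit: €120,900 is below the €150,500 cutoff, so the full €3,850 applies.
Caregiver Credit: €120,900 is at or below the €128,600 threshold, so the full €319 applies.
Elderly Relief Credit: €120,900 is €28,000 into a €80,000 phase-out range, leaving 52,000/80,000 of the credit: €7,140 × 52,000/80,000 = €4,641.
Total: €3,850 + €319 + €4,641 = €8,810.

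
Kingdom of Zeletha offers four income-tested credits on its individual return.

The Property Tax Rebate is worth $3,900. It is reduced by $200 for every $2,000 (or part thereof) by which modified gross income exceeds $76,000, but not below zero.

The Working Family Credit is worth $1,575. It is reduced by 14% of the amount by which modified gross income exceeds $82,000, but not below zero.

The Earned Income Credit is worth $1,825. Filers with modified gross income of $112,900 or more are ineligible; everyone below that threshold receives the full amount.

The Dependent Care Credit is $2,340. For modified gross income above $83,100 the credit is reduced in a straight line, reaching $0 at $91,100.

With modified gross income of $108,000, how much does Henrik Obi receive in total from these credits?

$2,525

Property Tax Rebate: income exceeds $76,000 by $32,000, which is 16 full-or-partial $2,000 increments; reduction = 16 × $200 = $3,200, leaving $700.
Working Family Credit: 14% of the $26,000 excess over $82,000 is $3,640 ≥ base, so the credit is $0.
Earned Income Credit: $108,000 is below the $112,900 cutoff, so the full $1,825 applies.
Dependent Care Credit: $108,000 is at or above $91,100, so the credit is $0.
Total: $700 + $0 + $1,825 + $0 = $2,525.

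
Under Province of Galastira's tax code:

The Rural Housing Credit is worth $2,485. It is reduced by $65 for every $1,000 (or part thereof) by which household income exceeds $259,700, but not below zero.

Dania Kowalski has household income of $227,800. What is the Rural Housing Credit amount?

Rural Housing Credit: $227,800 is at or below the $259,700 threshold, so the full $2,485 applies.

$2,485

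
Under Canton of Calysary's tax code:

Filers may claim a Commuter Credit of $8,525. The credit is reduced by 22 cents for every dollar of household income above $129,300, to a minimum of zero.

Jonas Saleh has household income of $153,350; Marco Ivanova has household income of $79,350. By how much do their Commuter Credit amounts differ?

Jonas ($153,350): Commuter Credit: 22% of the $24,050 excess over $129,300 is $5,291; credit = $8,525 − $5,291 = $3,234.
Marco ($79,350): Commuter Credit: $79,350 is at or below the $129,300 threshold, so the full $8,525 applies.
Difference: |$3,234 − $8,525| = $5,291.

$5,291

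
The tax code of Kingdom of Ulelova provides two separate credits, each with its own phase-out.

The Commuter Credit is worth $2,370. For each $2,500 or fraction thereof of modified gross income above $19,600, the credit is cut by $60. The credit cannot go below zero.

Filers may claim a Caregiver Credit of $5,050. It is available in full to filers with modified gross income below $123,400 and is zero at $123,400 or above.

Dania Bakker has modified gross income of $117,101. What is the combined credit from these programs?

Commuter Credit: income exceeds $19,600 by $97,501 → 40 increments × $60 = $2,400 ≥ base, so the credit is $0.
Caregiver Credit: $117,101 is below the $123,400 cutoff, so the full $5,050 applies.
Total: $0 + $5,050 = $5,050.

$5,050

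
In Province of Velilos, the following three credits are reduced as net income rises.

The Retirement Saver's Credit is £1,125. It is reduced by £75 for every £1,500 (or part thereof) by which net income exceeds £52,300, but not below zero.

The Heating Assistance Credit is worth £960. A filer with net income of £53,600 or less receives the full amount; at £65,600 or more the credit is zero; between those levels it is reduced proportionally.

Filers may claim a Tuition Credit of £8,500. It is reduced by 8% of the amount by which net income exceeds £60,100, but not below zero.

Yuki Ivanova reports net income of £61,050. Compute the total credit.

Retirement Saver's Credit: income exceeds £52,300 by £8,750, which is 6 full-or-partial £1,500 increments; reduction = 6 × £75 = £450, leaving £675.
Heating Assistance Credit: £61,050 is £7,450 into a £12,000 phase-out range, leaving 4,550/12,000 of the credit: £960 × 4,550/12,000 = £364.
Tuition Credit: 8% of the £950 excess over £60,100 is £76; credit = £8,500 − £76 = £8,424.
Total: £675 + £364 + £8,424 = £9,463.

£9,463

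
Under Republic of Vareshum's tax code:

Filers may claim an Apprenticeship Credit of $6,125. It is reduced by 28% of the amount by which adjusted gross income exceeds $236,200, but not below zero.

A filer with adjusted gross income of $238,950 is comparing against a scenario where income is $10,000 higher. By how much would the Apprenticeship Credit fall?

$2,800

At $238,950 — 28% of the $2,750 excess over $236,200 is $770; credit = $6,125 − $770 = $5,355.
At $248,950 — 28% of the $12,750 excess over $236,200 is $3,570; credit = $6,125 − $3,570 = $2,555.
Lost: $5,355 − $2,555 = $2,800.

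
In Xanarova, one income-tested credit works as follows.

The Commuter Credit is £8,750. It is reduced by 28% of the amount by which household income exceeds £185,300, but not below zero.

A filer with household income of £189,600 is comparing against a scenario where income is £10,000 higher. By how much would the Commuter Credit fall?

£2,800

At £189,600 — 28% of the £4,300 excess over £185,300 is £1,204; credit = £8,750 − £1,204 = £7,546.
At £199,600 — 28% of the £14,300 excess over £185,300 is £4,004; credit = £8,750 − £4,004 = £4,746.
Lost: £7,546 − £4,746 = £2,800.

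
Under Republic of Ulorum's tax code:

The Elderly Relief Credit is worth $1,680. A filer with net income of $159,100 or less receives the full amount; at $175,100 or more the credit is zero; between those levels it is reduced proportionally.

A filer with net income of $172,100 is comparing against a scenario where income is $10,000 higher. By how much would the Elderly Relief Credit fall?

At $172,100 — $172,100 is $13,000 into a $16,000 phase-out range, leaving 3,000/16,000 of the credit: $1,680 × 3,000/16,000 = $315.
At $182,100 — $182,100 is at or above $175,100, so the credit is $0.
Lost: $315 − $0 = $315.

$315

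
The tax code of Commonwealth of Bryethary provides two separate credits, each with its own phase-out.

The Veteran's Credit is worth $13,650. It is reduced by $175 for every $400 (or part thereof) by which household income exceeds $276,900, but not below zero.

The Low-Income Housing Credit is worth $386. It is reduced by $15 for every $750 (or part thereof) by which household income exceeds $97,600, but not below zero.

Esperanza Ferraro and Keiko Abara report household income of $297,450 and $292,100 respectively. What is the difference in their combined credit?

$2,450

Esperanza ($297,450): Veteran's Credit: income exceeds $276,900 by $20,550, which is 52 full-or-partial $400 increments; reduction = 52 × $175 = $9,100, leaving $4,550. Low-Income Housing Credit: income exceeds $97,600 by $199,850 → 267 increments × $15 = $4,005 ≥ base, so the credit is $0. total $4,550 + $0 = $4,550
Keiko ($292,100): Veteran's Credit: income exceeds $276,900 by $15,200, which is 38 full-or-partial $400 increments; reduction = 38 × $175 = $6,650, leaving $7,000. Low-Income Housing Credit: income exceeds $97,600 by $194,500 → 260 increments × $15 = $3,900 ≥ base, so the credit is $0. total $7,000 + $0 = $7,000
Difference: |$4,550 − $7,000| = $2,450.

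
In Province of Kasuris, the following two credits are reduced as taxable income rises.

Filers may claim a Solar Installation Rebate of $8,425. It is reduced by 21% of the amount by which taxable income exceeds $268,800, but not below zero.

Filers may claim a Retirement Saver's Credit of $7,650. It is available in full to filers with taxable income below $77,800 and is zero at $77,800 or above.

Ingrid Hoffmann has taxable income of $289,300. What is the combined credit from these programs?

Solar Installation Rebate: 21% of the $20,500 excess over $268,800 is $4,305; credit = $8,425 − $4,305 = $4,120.
Retirement Saver's Credit: $289,300 meets or exceeds the $77,800 cutoff, so the credit is $0.
Total: $4,120 + $0 = $4,120.

$4,120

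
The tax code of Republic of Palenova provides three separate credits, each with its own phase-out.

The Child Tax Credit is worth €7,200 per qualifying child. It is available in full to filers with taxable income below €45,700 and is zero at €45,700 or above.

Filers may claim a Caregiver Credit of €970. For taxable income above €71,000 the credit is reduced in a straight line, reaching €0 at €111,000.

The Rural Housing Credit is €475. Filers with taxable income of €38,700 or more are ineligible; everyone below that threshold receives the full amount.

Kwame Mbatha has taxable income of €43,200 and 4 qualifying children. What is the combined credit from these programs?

€29,770

Child Tax Credit: base = 4 × €7,200 = €28,800. €43,200 is below the €45,700 cutoff, so the full €28,800 applies.
Caregiver Credit: €43,200 is at or below the €71,000 threshold, so the full €970 applies.
Rural Housing Credit: €43,200 meets or exceeds the €38,700 cutoff, so the credit is €0.
Total: €28,800 + €970 + €0 = €29,770.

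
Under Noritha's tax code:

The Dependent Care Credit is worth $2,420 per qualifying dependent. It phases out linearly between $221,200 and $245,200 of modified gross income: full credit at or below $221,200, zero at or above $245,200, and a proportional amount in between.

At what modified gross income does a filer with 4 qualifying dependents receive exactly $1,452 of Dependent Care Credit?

$241,600

Full credit = 4 × $2,420 = $9,680.
$1,452 is 1,452/9,680 of the full $9,680, so 8,228/9,680 of the $24,000 range has been used: income = $221,200 + $24,000 × 8,228/9,680 = $241,600.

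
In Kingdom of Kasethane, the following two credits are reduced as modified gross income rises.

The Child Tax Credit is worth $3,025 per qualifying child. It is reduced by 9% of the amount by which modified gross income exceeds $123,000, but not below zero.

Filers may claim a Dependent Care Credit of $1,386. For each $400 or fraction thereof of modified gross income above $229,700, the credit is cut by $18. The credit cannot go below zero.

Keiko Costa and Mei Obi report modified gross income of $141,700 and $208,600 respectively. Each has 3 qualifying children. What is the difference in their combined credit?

Keiko ($141,700): Child Tax Credit: base = 3 × $3,025 = $9,075. 9% of the $18,700 excess over $123,000 is $1,683; credit = $9,075 − $1,683 = $7,392. Dependent Care Credit: $141,700 is at or below the $229,700 threshold, so the full $1,386 applies. total $7,392 + $1,386 = $8,778
Mei ($208,600): Child Tax Credit: base = 3 × $3,025 = $9,075. 9% of the $85,600 excess over $123,000 is $7,704; credit = $9,075 − $7,704 = $1,371. Dependent Care Credit: $208,600 is at or below the $229,700 threshold, so the full $1,386 applies. total $1,371 + $1,386 = $2,757
Difference: |$8,778 − $2,757| = $6,021.

$6,021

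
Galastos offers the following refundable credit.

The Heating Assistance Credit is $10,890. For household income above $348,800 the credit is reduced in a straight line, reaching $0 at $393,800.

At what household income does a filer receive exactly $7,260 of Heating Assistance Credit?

$7,260 is 7,260/10,890 of the full $10,890, so 3,630/10,890 of the $45,000 range has been used: income = $348,800 + $45,000 × 3,630/10,890 = $363,800.

$363,800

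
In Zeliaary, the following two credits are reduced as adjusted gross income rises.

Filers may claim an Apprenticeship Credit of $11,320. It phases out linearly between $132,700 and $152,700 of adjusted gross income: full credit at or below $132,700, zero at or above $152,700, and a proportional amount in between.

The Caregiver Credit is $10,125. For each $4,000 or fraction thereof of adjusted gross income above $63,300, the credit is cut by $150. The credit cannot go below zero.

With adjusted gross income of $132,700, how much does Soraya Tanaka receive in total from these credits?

$18,745

Apprenticeship Credit: $132,700 is at or below the $132,700 threshold, so the full $11,320 applies.
Caregiver Credit: income exceeds $63,300 by $69,400, which is 18 full-or-partial $4,000 increments; reduction = 18 × $150 = $2,700, leaving $7,425.
Total: $11,320 + $7,425 = $18,745.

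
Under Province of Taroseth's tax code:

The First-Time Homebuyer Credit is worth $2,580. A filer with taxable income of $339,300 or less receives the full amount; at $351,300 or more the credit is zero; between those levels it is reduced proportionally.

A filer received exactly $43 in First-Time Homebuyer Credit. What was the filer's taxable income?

$43 is 43/2,580 of the full $2,580, so 2,537/2,580 of the $12,000 range has been used: income = $339,300 + $12,000 × 2,537/2,580 = $351,100.

$351,100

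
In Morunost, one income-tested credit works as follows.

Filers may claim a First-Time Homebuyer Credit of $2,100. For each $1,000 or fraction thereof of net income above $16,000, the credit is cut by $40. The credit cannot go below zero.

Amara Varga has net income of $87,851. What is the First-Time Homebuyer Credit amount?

$0

First-Time Homebuyer Credit: income exceeds $16,000 by $71,851 → 72 increments × $40 = $2,880 ≥ base, so the credit is $0.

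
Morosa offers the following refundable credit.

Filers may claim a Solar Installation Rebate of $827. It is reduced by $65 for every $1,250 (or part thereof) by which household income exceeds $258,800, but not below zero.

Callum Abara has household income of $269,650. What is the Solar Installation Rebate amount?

$242

Solar Installation Rebate: income exceeds $258,800 by $10,850, which is 9 full-or-partial $1,250 increments; reduction = 9 × $65 = $585, leaving $242.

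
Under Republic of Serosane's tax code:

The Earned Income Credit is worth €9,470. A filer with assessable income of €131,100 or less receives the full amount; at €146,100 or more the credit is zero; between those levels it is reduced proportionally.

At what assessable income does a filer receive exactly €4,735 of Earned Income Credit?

€138,600

€4,735 is 4,735/9,470 of the full €9,470, so 4,735/9,470 of the €15,000 range has been used: income = €131,100 + €15,000 × 4,735/9,470 = €138,600.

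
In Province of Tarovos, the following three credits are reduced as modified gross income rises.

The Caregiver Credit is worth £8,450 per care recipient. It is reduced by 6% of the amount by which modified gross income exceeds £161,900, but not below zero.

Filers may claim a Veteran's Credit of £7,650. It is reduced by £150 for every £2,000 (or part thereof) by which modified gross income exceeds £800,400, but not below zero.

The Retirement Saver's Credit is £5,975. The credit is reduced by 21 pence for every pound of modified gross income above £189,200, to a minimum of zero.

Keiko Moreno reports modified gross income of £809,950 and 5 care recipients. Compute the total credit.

Caregiver Credit: base = 5 × £8,450 = £42,250. 6% of the £648,050 excess over £161,900 is £38,883; credit = £42,250 − £38,883 = £3,367.
Veteran's Credit: income exceeds £800,400 by £9,550, which is 5 full-or-partial £2,000 increments; reduction = 5 × £150 = £750, leaving £6,900.
Retirement Saver's Credit: 21% of the £620,750 excess over £189,200 is £130,357.50 ≥ base, so the credit is £0.
Total: £3,367 + £6,900 + £0 = £10,267.

£10,267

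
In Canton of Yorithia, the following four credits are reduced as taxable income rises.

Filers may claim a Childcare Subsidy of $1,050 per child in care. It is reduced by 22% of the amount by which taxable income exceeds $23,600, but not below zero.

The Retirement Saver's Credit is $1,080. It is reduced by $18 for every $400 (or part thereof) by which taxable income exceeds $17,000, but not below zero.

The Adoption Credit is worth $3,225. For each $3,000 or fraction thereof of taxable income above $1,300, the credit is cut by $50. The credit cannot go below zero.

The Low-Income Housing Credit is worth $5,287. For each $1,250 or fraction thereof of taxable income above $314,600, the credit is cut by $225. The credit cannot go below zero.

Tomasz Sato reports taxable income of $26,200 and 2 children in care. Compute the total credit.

Childcare Subsidy: base = 2 × $1,050 = $2,100. 22% of the $2,600 excess over $23,600 is $572; credit = $2,100 − $572 = $1,528.
Retirement Saver's Credit: income exceeds $17,000 by $9,200, which is 23 full-or-partial $400 increments; reduction = 23 × $18 = $414, leaving $666.
Adoption Credit: income exceeds $1,300 by $24,900, which is 9 full-or-partial $3,000 increments; reduction = 9 × $50 = $450, leaving $2,775.
Low-Income Housing Credit: $26,200 is at or below the $314,600 threshold, so the full $5,287 applies.
Total: $1,528 + $666 + $2,775 + $5,287 = $10,256.

$10,256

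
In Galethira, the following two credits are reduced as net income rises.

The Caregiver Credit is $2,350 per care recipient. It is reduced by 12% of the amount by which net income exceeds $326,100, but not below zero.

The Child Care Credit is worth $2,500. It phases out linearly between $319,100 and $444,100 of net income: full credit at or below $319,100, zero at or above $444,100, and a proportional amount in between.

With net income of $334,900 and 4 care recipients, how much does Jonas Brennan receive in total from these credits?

$10,528

Caregiver Credit: base = 4 × $2,350 = $9,400. 12% of the $8,800 excess over $326,100 is $1,056; credit = $9,400 − $1,056 = $8,344.
Child Care Credit: $334,900 is $15,800 into a $125,000 phase-out range, leaving 109,200/125,000 of the credit: $2,500 × 109,200/125,000 = $2,184.
Total: $8,344 + $2,184 = $10,528.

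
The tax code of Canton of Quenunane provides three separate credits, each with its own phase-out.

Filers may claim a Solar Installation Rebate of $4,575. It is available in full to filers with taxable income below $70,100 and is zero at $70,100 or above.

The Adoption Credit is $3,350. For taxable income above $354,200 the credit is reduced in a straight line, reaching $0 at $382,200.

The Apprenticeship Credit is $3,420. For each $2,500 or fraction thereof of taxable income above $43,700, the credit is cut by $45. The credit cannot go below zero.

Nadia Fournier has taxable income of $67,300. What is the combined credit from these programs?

Solar Installation Rebate: $67,300 is below the $70,100 cutoff, so the full $4,575 applies.
Adoption Credit: $67,300 is at or below the $354,200 threshold, so the full $3,350 applies.
Apprenticeship Credit: income exceeds $43,700 by $23,600, which is 10 full-or-partial $2,500 increments; reduction = 10 × $45 = $450, leaving $2,970.
Total: $4,575 + $3,350 + $2,970 = $10,895.

$10,895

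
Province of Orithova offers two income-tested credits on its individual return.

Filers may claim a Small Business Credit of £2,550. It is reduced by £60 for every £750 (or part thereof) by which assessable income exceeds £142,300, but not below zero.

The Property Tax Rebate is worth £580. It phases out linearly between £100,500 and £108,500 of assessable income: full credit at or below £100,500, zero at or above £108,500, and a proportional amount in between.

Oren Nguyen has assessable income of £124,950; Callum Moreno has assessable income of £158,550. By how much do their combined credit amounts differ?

Oren (£124,950): Small Business Credit: £124,950 is at or below the £142,300 threshold, so the full £2,550 applies. Property Tax Rebate: £124,950 is at or above £108,500, so the credit is £0. total £2,550 + £0 = £2,550
Callum (£158,550): Small Business Credit: income exceeds £142,300 by £16,250, which is 22 full-or-partial £750 increments; reduction = 22 × £60 = £1,320, leaving £1,230. Property Tax Rebate: £158,550 is at or above £108,500, so the credit is £0. total £1,230 + £0 = £1,230
Difference: |£2,550 − £1,230| = £1,320.

£1,320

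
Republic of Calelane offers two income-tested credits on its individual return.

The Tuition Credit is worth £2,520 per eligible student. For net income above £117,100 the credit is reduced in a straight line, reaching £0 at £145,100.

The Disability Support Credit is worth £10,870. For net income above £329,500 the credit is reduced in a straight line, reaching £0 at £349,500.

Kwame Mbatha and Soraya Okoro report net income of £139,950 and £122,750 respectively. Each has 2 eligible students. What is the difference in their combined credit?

£3,096

Kwame (£139,950): Tuition Credit: base = 2 × £2,520 = £5,040. £139,950 is £22,850 into a £28,000 phase-out range, leaving 5,150/28,000 of the credit: £5,040 × 5,150/28,000 = £927. Disability Support Credit: £139,950 is at or below the £329,500 threshold, so the full £10,870 applies. total £927 + £10,870 = £11,797
Soraya (£122,750): Tuition Credit: base = 2 × £2,520 = £5,040. £122,750 is £5,650 into a £28,000 phase-out range, leaving 22,350/28,000 of the credit: £5,040 × 22,350/28,000 = £4,023. Disability Support Credit: £122,750 is at or below the £329,500 threshold, so the full £10,870 applies. total £4,023 + £10,870 = £14,893
Difference: |£11,797 − £14,893| = £3,096.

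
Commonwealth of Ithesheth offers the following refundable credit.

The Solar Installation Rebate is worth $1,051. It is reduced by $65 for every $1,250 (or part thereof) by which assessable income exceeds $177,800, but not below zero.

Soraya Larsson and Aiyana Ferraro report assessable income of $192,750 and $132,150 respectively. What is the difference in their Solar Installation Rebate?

Soraya ($192,750): Solar Installation Rebate: income exceeds $177,800 by $14,950, which is 12 full-or-partial $1,250 increments; reduction = 12 × $65 = $780, leaving $271.
Aiyana ($132,150): Solar Installation Rebate: $132,150 is at or below the $177,800 threshold, so the full $1,051 applies.
Difference: |$271 − $1,051| = $780.

$780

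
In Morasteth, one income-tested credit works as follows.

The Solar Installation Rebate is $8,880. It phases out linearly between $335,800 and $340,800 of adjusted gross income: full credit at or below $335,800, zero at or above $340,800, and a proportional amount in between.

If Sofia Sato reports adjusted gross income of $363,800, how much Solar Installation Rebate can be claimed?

Solar Installation Rebate: $363,800 is at or above $340,800, so the credit is $0.

$0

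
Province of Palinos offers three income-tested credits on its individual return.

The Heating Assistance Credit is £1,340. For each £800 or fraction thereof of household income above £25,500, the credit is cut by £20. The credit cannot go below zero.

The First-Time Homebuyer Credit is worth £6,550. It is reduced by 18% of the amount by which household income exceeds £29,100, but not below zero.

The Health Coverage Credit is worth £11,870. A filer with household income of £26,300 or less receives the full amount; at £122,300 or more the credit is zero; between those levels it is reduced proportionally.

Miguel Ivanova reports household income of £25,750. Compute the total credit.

£19,740

Heating Assistance Credit: income exceeds £25,500 by £250, which is 1 full-or-partial £800 increment; reduction = 1 × £20 = £20, leaving £1,320.
First-Time Homebuyer Credit: £25,750 is at or below the £29,100 threshold, so the full £6,550 applies.
Health Coverage Credit: £25,750 is at or below the £26,300 threshold, so the full £11,870 applies.
Total: £1,320 + £6,550 + £11,870 = £19,740.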